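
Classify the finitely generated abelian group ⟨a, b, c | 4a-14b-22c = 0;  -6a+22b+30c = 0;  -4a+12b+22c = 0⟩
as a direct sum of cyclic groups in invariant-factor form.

Answer: M ≅ ℤ/2 ⊕ ℤ/2 ⊕ ℤ/6

Derivation:
rank_ℚ(R)=3; free=3−3=0
SNF(R) diag = [2, 2, 6] → torsion [2, 2, 6]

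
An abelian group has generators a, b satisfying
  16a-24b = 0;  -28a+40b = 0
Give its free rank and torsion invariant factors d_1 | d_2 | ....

Answer: M ≅ ℤ/4 ⊕ ℤ/8

Derivation:
rank_ℚ(R)=2; free=2−2=0
SNF(R) diag = [4, 8] → torsion [4, 8]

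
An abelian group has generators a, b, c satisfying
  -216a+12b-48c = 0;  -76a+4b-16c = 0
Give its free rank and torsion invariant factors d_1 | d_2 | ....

Answer: M ≅ ℤ^1 ⊕ ℤ/4 ⊕ ℤ/12

Derivation:
rank_ℚ(R)=2; free=3−2=1
SNF(R) diag = [4, 12] → torsion [4, 12]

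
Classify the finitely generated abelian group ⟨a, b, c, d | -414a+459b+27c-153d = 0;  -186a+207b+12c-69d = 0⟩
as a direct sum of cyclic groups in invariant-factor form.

rank_ℚ(R)=2; free=4−2=2
SNF(R) diag = [3, 9] → torsion [3, 9]

Answer: M ≅ ℤ^2 ⊕ ℤ/3 ⊕ ℤ/9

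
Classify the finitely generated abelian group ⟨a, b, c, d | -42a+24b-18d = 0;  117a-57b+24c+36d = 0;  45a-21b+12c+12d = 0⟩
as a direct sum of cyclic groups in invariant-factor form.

Answer: M ≅ ℤ^1 ⊕ ℤ/3 ⊕ ℤ/6 ⊕ ℤ/12

Derivation:
rank_ℚ(R)=3; free=4−3=1
SNF(R) diag = [3, 6, 12] → torsion [3, 6, 12]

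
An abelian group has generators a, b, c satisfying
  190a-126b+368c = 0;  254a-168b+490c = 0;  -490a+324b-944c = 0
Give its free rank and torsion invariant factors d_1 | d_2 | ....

rank_ℚ(R)=3; free=3−3=0
SNF(R) diag = [2, 6, 6] → torsion [2, 6, 6]

Answer: M ≅ ℤ/2 ⊕ ℤ/6 ⊕ ℤ/6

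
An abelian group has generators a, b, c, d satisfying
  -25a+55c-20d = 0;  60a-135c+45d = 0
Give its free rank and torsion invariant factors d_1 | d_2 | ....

rank_ℚ(R)=2; free=4−2=2
SNF(R) diag = [5, 15] → torsion [5, 15]

Answer: M ≅ ℤ^2 ⊕ ℤ/5 ⊕ ℤ/15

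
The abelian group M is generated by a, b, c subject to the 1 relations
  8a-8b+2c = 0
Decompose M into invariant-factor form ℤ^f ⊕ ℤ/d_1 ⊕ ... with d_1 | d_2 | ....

Answer: M ≅ ℤ^2 ⊕ ℤ/2

Derivation:
rank_ℚ(R)=1; free=3−1=2
SNF(R) diag = [2] → torsion [2]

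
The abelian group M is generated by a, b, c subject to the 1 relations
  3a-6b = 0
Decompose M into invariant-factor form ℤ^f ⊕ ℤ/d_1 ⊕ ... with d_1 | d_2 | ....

rank_ℚ(R)=1; free=3−1=2
SNF(R) diag = [3] → torsion [3]

Answer: M ≅ ℤ^2 ⊕ ℤ/3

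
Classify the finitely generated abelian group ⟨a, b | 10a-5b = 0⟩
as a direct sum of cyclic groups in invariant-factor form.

rank_ℚ(R)=1; free=2−1=1
SNF(R) diag = [5] → torsion [5]

Answer: M ≅ ℤ^1 ⊕ ℤ/5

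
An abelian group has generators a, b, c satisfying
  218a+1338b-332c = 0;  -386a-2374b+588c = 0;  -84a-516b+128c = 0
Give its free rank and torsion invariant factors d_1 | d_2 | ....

Answer: M ≅ ℤ/2 ⊕ ℤ/4 ⊕ ℤ/8

Derivation:
rank_ℚ(R)=3; free=3−3=0
SNF(R) diag = [2, 4, 8] → torsion [2, 4, 8]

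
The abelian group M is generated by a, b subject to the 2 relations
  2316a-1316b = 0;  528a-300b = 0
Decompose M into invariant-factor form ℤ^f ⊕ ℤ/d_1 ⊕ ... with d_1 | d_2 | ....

rank_ℚ(R)=2; free=2−2=0
SNF(R) diag = [4, 12] → torsion [4, 12]

Answer: M ≅ ℤ/4 ⊕ ℤ/12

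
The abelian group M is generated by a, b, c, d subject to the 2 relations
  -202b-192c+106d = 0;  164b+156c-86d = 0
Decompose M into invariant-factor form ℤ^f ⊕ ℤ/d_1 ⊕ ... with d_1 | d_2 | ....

rank_ℚ(R)=2; free=4−2=2
SNF(R) diag = [2, 6] → torsion [2, 6]

Answer: M ≅ ℤ^2 ⊕ ℤ/2 ⊕ ℤ/6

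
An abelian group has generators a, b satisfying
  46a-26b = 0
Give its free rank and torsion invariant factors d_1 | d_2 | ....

Answer: M ≅ ℤ^1 ⊕ ℤ/2

Derivation:
rank_ℚ(R)=1; free=2−1=1
SNF(R) diag = [2] → torsion [2]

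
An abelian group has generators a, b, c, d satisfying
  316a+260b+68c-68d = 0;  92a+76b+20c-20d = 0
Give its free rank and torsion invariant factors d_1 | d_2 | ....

Answer: M ≅ ℤ^2 ⊕ ℤ/4 ⊕ ℤ/8

Derivation:
rank_ℚ(R)=2; free=4−2=2
SNF(R) diag = [4, 8] → torsion [4, 8]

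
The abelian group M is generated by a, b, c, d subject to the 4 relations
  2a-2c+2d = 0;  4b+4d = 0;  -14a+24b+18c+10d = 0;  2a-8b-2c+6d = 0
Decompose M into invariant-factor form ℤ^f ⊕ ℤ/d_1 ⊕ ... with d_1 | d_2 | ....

Answer: M ≅ ℤ/2 ⊕ ℤ/4 ⊕ ℤ/4 ⊕ ℤ/12

Derivation:
rank_ℚ(R)=4; free=4−4=0
SNF(R) diag = [2, 4, 4, 12] → torsion [2, 4, 4, 12]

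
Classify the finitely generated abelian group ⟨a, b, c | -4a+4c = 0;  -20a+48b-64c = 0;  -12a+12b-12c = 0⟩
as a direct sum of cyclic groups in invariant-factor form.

rank_ℚ(R)=3; free=3−3=0
SNF(R) diag = [4, 12, 12] → torsion [4, 12, 12]

Answer: M ≅ ℤ/4 ⊕ ℤ/12 ⊕ ℤ/12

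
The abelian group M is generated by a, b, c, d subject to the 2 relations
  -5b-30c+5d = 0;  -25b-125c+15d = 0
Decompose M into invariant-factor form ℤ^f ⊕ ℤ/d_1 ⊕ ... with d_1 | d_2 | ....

rank_ℚ(R)=2; free=4−2=2
SNF(R) diag = [5, 5] → torsion [5, 5]

Answer: M ≅ ℤ^2 ⊕ ℤ/5 ⊕ ℤ/5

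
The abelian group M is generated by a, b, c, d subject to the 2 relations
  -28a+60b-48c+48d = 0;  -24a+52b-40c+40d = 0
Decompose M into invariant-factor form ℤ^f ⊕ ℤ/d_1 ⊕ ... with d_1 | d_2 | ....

rank_ℚ(R)=2; free=4−2=2
SNF(R) diag = [4, 4] → torsion [4, 4]

Answer: M ≅ ℤ^2 ⊕ ℤ/4 ⊕ ℤ/4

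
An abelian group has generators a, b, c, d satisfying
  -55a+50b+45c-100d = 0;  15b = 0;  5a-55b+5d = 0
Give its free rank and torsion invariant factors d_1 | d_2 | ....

rank_ℚ(R)=3; free=4−3=1
SNF(R) diag = [5, 15, 45] → torsion [5, 15, 45]

Answer: M ≅ ℤ^1 ⊕ ℤ/5 ⊕ ℤ/15 ⊕ ℤ/45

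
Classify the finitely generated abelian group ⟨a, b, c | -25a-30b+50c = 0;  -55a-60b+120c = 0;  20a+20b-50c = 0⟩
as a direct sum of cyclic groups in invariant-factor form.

Answer: M ≅ ℤ/5 ⊕ ℤ/10 ⊕ ℤ/10

Derivation:
rank_ℚ(R)=3; free=3−3=0
SNF(R) diag = [5, 10, 10] → torsion [5, 10, 10]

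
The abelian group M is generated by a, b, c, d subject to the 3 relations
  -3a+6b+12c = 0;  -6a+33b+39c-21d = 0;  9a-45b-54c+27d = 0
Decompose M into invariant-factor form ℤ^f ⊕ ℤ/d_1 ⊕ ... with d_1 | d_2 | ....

Answer: M ≅ ℤ^1 ⊕ ℤ/3 ⊕ ℤ/3 ⊕ ℤ/9

Derivation:
rank_ℚ(R)=3; free=4−3=1
SNF(R) diag = [3, 3, 9] → torsion [3, 3, 9]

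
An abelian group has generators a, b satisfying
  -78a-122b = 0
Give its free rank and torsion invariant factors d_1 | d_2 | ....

rank_ℚ(R)=1; free=2−1=1
SNF(R) diag = [2] → torsion [2]

Answer: M ≅ ℤ^1 ⊕ ℤ/2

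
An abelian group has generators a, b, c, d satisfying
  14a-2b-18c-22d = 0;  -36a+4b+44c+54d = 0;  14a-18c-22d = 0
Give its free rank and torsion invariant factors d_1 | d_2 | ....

rank_ℚ(R)=3; free=4−3=1
SNF(R) diag = [2, 2, 2] → torsion [2, 2, 2]

Answer: M ≅ ℤ^1 ⊕ ℤ/2 ⊕ ℤ/2 ⊕ ℤ/2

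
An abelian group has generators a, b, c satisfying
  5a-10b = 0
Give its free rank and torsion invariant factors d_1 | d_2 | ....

rank_ℚ(R)=1; free=3−1=2
SNF(R) diag = [5] → torsion [5]

Answer: M ≅ ℤ^2 ⊕ ℤ/5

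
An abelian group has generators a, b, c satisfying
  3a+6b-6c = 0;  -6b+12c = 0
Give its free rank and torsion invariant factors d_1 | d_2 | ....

Answer: M ≅ ℤ^1 ⊕ ℤ/3 ⊕ ℤ/6

Derivation:
rank_ℚ(R)=2; free=3−2=1
SNF(R) diag = [3, 6] → torsion [3, 6]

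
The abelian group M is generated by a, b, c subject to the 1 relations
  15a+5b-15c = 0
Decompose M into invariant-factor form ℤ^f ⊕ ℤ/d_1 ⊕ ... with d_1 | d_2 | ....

Answer: M ≅ ℤ^2 ⊕ ℤ/5

Derivation:
rank_ℚ(R)=1; free=3−1=2
SNF(R) diag = [5] → torsion [5]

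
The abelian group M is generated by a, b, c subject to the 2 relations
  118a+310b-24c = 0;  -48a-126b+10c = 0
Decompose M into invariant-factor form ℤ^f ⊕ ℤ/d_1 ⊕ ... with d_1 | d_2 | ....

Answer: M ≅ ℤ^1 ⊕ ℤ/2 ⊕ ℤ/2

Derivation:
rank_ℚ(R)=2; free=3−2=1
SNF(R) diag = [2, 2] → torsion [2, 2]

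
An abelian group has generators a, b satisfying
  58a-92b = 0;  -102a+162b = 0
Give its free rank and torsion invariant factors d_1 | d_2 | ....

rank_ℚ(R)=2; free=2−2=0
SNF(R) diag = [2, 6] → torsion [2, 6]

Answer: M ≅ ℤ/2 ⊕ ℤ/6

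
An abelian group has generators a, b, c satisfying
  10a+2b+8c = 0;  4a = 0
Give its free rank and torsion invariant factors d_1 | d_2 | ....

Answer: M ≅ ℤ^1 ⊕ ℤ/2 ⊕ ℤ/4

Derivation:
rank_ℚ(R)=2; free=3−2=1
SNF(R) diag = [2, 4] → torsion [2, 4]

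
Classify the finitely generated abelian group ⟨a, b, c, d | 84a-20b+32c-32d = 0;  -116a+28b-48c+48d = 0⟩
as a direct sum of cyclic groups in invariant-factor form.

Answer: M ≅ ℤ^2 ⊕ ℤ/4 ⊕ ℤ/8

Derivation:
rank_ℚ(R)=2; free=4−2=2
SNF(R) diag = [4, 8] → torsion [4, 8]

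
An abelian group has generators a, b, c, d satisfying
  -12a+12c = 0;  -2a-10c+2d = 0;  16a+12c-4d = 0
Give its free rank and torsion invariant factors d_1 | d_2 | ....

Answer: M ≅ ℤ^1 ⊕ ℤ/2 ⊕ ℤ/4 ⊕ ℤ/12

Derivation:
rank_ℚ(R)=3; free=4−3=1
SNF(R) diag = [2, 4, 12] → torsion [2, 4, 12]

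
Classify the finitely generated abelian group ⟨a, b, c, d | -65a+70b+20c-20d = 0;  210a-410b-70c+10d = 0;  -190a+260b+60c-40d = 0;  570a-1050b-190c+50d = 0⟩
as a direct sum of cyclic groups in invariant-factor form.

Answer: M ≅ ℤ/5 ⊕ ℤ/10 ⊕ ℤ/20 ⊕ ℤ/40

Derivation:
rank_ℚ(R)=4; free=4−4=0
SNF(R) diag = [5, 10, 20, 40] → torsion [5, 10, 20, 40]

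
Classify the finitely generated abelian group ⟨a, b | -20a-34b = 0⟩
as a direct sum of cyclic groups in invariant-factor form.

Answer: M ≅ ℤ^1 ⊕ ℤ/2

Derivation:
rank_ℚ(R)=1; free=2−1=1
SNF(R) diag = [2] → torsion [2]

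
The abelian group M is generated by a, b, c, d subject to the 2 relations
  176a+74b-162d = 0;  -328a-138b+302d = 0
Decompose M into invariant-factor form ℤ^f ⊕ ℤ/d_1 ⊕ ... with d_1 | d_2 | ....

rank_ℚ(R)=2; free=4−2=2
SNF(R) diag = [2, 4] → torsion [2, 4]

Answer: M ≅ ℤ^2 ⊕ ℤ/2 ⊕ ℤ/4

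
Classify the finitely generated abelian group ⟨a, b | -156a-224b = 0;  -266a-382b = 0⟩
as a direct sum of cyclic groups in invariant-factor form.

rank_ℚ(R)=2; free=2−2=0
SNF(R) diag = [2, 4] → torsion [2, 4]

Answer: M ≅ ℤ/2 ⊕ ℤ/4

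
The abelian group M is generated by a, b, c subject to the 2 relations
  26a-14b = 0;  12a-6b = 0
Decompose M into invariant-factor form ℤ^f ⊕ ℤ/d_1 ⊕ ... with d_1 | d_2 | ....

Answer: M ≅ ℤ^1 ⊕ ℤ/2 ⊕ ℤ/6

Derivation:
rank_ℚ(R)=2; free=3−2=1
SNF(R) diag = [2, 6] → torsion [2, 6]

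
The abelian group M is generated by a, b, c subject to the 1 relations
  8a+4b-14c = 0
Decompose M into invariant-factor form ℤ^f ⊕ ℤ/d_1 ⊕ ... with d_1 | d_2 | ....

Answer: M ≅ ℤ^2 ⊕ ℤ/2

Derivation:
rank_ℚ(R)=1; free=3−1=2
SNF(R) diag = [2] → torsion [2]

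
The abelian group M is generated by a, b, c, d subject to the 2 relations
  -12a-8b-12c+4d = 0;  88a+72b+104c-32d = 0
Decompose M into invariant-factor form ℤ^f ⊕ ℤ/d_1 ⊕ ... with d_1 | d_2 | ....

rank_ℚ(R)=2; free=4−2=2
SNF(R) diag = [4, 8] → torsion [4, 8]

Answer: M ≅ ℤ^2 ⊕ ℤ/4 ⊕ ℤ/8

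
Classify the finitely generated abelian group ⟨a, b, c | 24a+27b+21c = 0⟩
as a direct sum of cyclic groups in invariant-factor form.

Answer: M ≅ ℤ^2 ⊕ ℤ/3

Derivation:
rank_ℚ(R)=1; free=3−1=2
SNF(R) diag = [3] → torsion [3]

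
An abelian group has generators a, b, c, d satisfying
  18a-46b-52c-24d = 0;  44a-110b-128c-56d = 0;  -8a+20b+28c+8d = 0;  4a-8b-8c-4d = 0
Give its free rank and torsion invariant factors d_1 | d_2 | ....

rank_ℚ(R)=4; free=4−4=0
SNF(R) diag = [2, 2, 4, 12] → torsion [2, 2, 4, 12]

Answer: M ≅ ℤ/2 ⊕ ℤ/2 ⊕ ℤ/4 ⊕ ℤ/12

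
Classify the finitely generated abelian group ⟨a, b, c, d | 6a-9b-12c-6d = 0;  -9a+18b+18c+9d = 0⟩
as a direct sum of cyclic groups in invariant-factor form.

rank_ℚ(R)=2; free=4−2=2
SNF(R) diag = [3, 9] → torsion [3, 9]

Answer: M ≅ ℤ^2 ⊕ ℤ/3 ⊕ ℤ/9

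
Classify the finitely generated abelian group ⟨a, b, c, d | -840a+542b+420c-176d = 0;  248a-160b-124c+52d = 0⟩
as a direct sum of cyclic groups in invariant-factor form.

rank_ℚ(R)=2; free=4−2=2
SNF(R) diag = [2, 4] → torsion [2, 4]

Answer: M ≅ ℤ^2 ⊕ ℤ/2 ⊕ ℤ/4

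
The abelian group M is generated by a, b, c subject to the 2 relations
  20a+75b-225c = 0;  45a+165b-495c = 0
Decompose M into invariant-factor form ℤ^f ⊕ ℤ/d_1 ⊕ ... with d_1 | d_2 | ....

Answer: M ≅ ℤ^1 ⊕ ℤ/5 ⊕ ℤ/15

Derivation:
rank_ℚ(R)=2; free=3−2=1
SNF(R) diag = [5, 15] → torsion [5, 15]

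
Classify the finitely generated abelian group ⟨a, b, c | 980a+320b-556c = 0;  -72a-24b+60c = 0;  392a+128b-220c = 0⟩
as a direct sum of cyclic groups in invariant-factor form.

Answer: M ≅ ℤ/4 ⊕ ℤ/12 ⊕ ℤ/24

Derivation:
rank_ℚ(R)=3; free=3−3=0
SNF(R) diag = [4, 12, 24] → torsion [4, 12, 24]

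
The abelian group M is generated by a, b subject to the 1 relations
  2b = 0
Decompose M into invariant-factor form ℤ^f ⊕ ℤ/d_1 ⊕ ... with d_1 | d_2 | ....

Answer: M ≅ ℤ^1 ⊕ ℤ/2

Derivation:
rank_ℚ(R)=1; free=2−1=1
SNF(R) diag = [2] → torsion [2]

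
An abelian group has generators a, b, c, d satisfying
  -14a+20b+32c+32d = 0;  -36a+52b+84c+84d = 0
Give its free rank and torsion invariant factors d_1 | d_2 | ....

Answer: M ≅ ℤ^2 ⊕ ℤ/2 ⊕ ℤ/4

Derivation:
rank_ℚ(R)=2; free=4−2=2
SNF(R) diag = [2, 4] → torsion [2, 4]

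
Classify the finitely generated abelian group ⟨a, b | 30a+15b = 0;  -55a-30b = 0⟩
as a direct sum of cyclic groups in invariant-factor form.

Answer: M ≅ ℤ/5 ⊕ ℤ/15

Derivation:
rank_ℚ(R)=2; free=2−2=0
SNF(R) diag = [5, 15] → torsion [5, 15]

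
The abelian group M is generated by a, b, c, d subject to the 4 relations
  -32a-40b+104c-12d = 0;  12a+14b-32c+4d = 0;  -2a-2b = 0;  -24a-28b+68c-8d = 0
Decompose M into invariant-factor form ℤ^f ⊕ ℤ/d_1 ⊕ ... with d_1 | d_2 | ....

Answer: M ≅ ℤ/2 ⊕ ℤ/2 ⊕ ℤ/4 ⊕ ℤ/4

Derivation:
rank_ℚ(R)=4; free=4−4=0
SNF(R) diag = [2, 2, 4, 4] → torsion [2, 2, 4, 4]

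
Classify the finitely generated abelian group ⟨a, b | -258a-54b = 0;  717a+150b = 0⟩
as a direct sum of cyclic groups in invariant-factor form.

rank_ℚ(R)=2; free=2−2=0
SNF(R) diag = [3, 6] → torsion [3, 6]

Answer: M ≅ ℤ/3 ⊕ ℤ/6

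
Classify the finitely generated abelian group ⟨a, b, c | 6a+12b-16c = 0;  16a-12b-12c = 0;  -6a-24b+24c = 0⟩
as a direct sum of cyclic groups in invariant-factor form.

Answer: M ≅ ℤ/2 ⊕ ℤ/4 ⊕ ℤ/12

Derivation:
rank_ℚ(R)=3; free=3−3=0
SNF(R) diag = [2, 4, 12] → torsion [2, 4, 12]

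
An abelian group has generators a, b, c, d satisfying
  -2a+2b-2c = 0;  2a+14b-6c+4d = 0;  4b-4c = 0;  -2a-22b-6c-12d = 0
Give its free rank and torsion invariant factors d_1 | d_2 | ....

rank_ℚ(R)=4; free=4−4=0
SNF(R) diag = [2, 4, 4, 4] → torsion [2, 4, 4, 4]

Answer: M ≅ ℤ/2 ⊕ ℤ/4 ⊕ ℤ/4 ⊕ ℤ/4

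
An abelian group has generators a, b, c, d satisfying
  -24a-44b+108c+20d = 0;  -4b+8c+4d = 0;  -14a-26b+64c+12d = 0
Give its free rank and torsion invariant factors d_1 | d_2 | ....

rank_ℚ(R)=3; free=4−3=1
SNF(R) diag = [2, 4, 4] → torsion [2, 4, 4]

Answer: M ≅ ℤ^1 ⊕ ℤ/2 ⊕ ℤ/4 ⊕ ℤ/4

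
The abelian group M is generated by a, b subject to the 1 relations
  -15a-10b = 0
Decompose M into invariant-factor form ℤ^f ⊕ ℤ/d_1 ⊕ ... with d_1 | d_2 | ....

rank_ℚ(R)=1; free=2−1=1
SNF(R) diag = [5] → torsion [5]

Answer: M ≅ ℤ^1 ⊕ ℤ/5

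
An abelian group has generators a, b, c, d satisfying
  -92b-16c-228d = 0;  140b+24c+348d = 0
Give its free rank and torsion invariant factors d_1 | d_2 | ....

rank_ℚ(R)=2; free=4−2=2
SNF(R) diag = [4, 8] → torsion [4, 8]

Answer: M ≅ ℤ^2 ⊕ ℤ/4 ⊕ ℤ/8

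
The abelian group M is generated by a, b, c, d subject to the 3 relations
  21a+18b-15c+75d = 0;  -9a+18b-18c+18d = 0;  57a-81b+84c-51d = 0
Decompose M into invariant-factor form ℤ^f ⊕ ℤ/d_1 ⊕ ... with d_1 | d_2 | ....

rank_ℚ(R)=3; free=4−3=1
SNF(R) diag = [3, 9, 27] → torsion [3, 9, 27]

Answer: M ≅ ℤ^1 ⊕ ℤ/3 ⊕ ℤ/9 ⊕ ℤ/27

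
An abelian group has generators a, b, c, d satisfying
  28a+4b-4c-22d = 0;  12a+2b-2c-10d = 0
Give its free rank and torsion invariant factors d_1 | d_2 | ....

rank_ℚ(R)=2; free=4−2=2
SNF(R) diag = [2, 2] → torsion [2, 2]

Answer: M ≅ ℤ^2 ⊕ ℤ/2 ⊕ ℤ/2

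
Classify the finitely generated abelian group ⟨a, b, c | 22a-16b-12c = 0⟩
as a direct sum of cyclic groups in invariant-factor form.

Answer: M ≅ ℤ^2 ⊕ ℤ/2

Derivation:
rank_ℚ(R)=1; free=3−1=2
SNF(R) diag = [2] → torsion [2]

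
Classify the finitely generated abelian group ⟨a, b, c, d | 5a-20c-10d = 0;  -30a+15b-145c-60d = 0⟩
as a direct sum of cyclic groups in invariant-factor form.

rank_ℚ(R)=2; free=4−2=2
SNF(R) diag = [5, 5] → torsion [5, 5]

Answer: M ≅ ℤ^2 ⊕ ℤ/5 ⊕ ℤ/5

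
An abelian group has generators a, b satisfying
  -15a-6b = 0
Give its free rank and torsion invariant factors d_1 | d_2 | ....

rank_ℚ(R)=1; free=2−1=1
SNF(R) diag = [3] → torsion [3]

Answer: M ≅ ℤ^1 ⊕ ℤ/3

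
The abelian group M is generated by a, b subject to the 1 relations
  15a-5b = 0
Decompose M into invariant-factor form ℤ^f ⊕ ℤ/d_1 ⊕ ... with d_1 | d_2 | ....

Answer: M ≅ ℤ^1 ⊕ ℤ/5

Derivation:
rank_ℚ(R)=1; free=2−1=1
SNF(R) diag = [5] → torsion [5]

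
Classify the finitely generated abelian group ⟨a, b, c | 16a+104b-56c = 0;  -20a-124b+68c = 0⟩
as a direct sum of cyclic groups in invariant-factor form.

rank_ℚ(R)=2; free=3−2=1
SNF(R) diag = [4, 8] → torsion [4, 8]

Answer: M ≅ ℤ^1 ⊕ ℤ/4 ⊕ ℤ/8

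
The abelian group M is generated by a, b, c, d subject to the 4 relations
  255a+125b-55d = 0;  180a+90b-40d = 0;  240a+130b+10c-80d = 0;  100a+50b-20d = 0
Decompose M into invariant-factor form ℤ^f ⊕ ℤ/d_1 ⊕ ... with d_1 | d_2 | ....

rank_ℚ(R)=4; free=4−4=0
SNF(R) diag = [5, 10, 10, 20] → torsion [5, 10, 10, 20]

Answer: M ≅ ℤ/5 ⊕ ℤ/10 ⊕ ℤ/10 ⊕ ℤ/20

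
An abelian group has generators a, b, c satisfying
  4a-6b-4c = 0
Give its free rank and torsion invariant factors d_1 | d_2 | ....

rank_ℚ(R)=1; free=3−1=2
SNF(R) diag = [2] → torsion [2]

Answer: M ≅ ℤ^2 ⊕ ℤ/2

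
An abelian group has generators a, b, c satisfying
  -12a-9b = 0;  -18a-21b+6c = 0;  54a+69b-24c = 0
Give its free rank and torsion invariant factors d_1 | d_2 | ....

rank_ℚ(R)=3; free=3−3=0
SNF(R) diag = [3, 6, 6] → torsion [3, 6, 6]

Answer: M ≅ ℤ/3 ⊕ ℤ/6 ⊕ ℤ/6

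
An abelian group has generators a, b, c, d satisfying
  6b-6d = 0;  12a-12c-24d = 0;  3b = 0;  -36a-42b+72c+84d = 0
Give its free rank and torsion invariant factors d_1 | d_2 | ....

rank_ℚ(R)=4; free=4−4=0
SNF(R) diag = [3, 6, 12, 36] → torsion [3, 6, 12, 36]

Answer: M ≅ ℤ/3 ⊕ ℤ/6 ⊕ ℤ/12 ⊕ ℤ/36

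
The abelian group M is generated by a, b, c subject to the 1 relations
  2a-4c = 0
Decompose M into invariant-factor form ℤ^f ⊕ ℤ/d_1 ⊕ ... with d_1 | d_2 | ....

rank_ℚ(R)=1; free=3−1=2
SNF(R) diag = [2] → torsion [2]

Answer: M ≅ ℤ^2 ⊕ ℤ/2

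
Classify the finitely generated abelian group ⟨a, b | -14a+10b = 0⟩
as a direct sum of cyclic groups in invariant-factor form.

Answer: M ≅ ℤ^1 ⊕ ℤ/2

Derivation:
rank_ℚ(R)=1; free=2−1=1
SNF(R) diag = [2] → torsion [2]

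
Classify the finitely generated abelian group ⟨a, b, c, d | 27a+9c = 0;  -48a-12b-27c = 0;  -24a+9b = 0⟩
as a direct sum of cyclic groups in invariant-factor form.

rank_ℚ(R)=3; free=4−3=1
SNF(R) diag = [3, 3, 9] → torsion [3, 3, 9]

Answer: M ≅ ℤ^1 ⊕ ℤ/3 ⊕ ℤ/3 ⊕ ℤ/9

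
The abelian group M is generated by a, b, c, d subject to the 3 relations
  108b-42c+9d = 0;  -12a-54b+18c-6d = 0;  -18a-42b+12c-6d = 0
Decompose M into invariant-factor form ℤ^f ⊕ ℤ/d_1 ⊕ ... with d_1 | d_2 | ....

Answer: M ≅ ℤ^1 ⊕ ℤ/3 ⊕ ℤ/6 ⊕ ℤ/6

Derivation:
rank_ℚ(R)=3; free=4−3=1
SNF(R) diag = [3, 6, 6] → torsion [3, 6, 6]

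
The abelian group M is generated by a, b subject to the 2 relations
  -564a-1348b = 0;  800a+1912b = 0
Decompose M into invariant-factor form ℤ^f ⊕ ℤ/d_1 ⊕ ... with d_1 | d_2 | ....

rank_ℚ(R)=2; free=2−2=0
SNF(R) diag = [4, 8] → torsion [4, 8]

Answer: M ≅ ℤ/4 ⊕ ℤ/8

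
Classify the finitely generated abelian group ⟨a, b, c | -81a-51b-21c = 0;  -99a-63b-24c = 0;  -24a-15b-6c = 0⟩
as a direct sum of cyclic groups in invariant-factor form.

Answer: M ≅ ℤ/3 ⊕ ℤ/3 ⊕ ℤ/3

Derivation:
rank_ℚ(R)=3; free=3−3=0
SNF(R) diag = [3, 3, 3] → torsion [3, 3, 3]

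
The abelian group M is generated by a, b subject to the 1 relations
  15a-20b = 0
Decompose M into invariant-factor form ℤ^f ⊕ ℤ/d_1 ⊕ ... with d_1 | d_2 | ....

rank_ℚ(R)=1; free=2−1=1
SNF(R) diag = [5] → torsion [5]

Answer: M ≅ ℤ^1 ⊕ ℤ/5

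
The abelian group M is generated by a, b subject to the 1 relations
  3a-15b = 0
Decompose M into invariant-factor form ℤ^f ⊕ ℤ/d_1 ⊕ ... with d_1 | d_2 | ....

rank_ℚ(R)=1; free=2−1=1
SNF(R) diag = [3] → torsion [3]

Answer: M ≅ ℤ^1 ⊕ ℤ/3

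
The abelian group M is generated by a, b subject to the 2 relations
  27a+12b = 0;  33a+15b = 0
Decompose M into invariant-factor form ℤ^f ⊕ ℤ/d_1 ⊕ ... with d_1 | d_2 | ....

rank_ℚ(R)=2; free=2−2=0
SNF(R) diag = [3, 3] → torsion [3, 3]

Answer: M ≅ ℤ/3 ⊕ ℤ/3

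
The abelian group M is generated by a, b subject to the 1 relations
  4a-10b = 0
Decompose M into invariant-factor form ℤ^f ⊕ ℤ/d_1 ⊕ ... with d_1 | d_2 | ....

rank_ℚ(R)=1; free=2−1=1
SNF(R) diag = [2] → torsion [2]

Answer: M ≅ ℤ^1 ⊕ ℤ/2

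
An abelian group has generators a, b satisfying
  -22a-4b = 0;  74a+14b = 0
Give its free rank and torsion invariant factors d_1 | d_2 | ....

Answer: M ≅ ℤ/2 ⊕ ℤ/6

Derivation:
rank_ℚ(R)=2; free=2−2=0
SNF(R) diag = [2, 6] → torsion [2, 6]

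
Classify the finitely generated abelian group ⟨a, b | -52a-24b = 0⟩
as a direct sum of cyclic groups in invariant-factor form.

Answer: M ≅ ℤ^1 ⊕ ℤ/4

Derivation:
rank_ℚ(R)=1; free=2−1=1
SNF(R) diag = [4] → torsion [4]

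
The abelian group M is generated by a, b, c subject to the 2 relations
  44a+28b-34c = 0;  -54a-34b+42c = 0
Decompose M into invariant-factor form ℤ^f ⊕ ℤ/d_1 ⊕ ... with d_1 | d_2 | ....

Answer: M ≅ ℤ^1 ⊕ ℤ/2 ⊕ ℤ/2

Derivation:
rank_ℚ(R)=2; free=3−2=1
SNF(R) diag = [2, 2] → torsion [2, 2]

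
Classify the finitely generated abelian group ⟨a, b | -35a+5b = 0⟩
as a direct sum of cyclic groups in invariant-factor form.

Answer: M ≅ ℤ^1 ⊕ ℤ/5

Derivation:
rank_ℚ(R)=1; free=2−1=1
SNF(R) diag = [5] → torsion [5]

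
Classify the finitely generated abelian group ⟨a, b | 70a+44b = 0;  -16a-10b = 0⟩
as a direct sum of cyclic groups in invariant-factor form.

rank_ℚ(R)=2; free=2−2=0
SNF(R) diag = [2, 2] → torsion [2, 2]

Answer: M ≅ ℤ/2 ⊕ ℤ/2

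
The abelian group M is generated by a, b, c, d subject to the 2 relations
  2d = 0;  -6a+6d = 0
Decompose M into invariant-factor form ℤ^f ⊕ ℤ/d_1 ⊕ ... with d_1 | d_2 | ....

Answer: M ≅ ℤ^2 ⊕ ℤ/2 ⊕ ℤ/6

Derivation:
rank_ℚ(R)=2; free=4−2=2
SNF(R) diag = [2, 6] → torsion [2, 6]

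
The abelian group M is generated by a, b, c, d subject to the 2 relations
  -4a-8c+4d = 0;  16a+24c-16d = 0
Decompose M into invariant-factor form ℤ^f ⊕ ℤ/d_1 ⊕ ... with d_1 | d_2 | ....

rank_ℚ(R)=2; free=4−2=2
SNF(R) diag = [4, 8] → torsion [4, 8]

Answer: M ≅ ℤ^2 ⊕ ℤ/4 ⊕ ℤ/8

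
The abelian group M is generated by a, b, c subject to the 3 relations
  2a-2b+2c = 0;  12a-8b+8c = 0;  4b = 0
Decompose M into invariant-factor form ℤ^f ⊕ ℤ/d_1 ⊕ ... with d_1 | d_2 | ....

rank_ℚ(R)=3; free=3−3=0
SNF(R) diag = [2, 4, 4] → torsion [2, 4, 4]

Answer: M ≅ ℤ/2 ⊕ ℤ/4 ⊕ ℤ/4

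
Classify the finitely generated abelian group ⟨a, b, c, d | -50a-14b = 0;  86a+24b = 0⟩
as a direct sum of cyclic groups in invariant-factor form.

rank_ℚ(R)=2; free=4−2=2
SNF(R) diag = [2, 2] → torsion [2, 2]

Answer: M ≅ ℤ^2 ⊕ ℤ/2 ⊕ ℤ/2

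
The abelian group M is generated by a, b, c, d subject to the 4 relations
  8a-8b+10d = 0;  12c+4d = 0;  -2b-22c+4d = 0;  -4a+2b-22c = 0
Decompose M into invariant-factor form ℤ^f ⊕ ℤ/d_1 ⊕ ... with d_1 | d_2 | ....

rank_ℚ(R)=4; free=4−4=0
SNF(R) diag = [2, 2, 4, 12] → torsion [2, 2, 4, 12]

Answer: M ≅ ℤ/2 ⊕ ℤ/2 ⊕ ℤ/4 ⊕ ℤ/12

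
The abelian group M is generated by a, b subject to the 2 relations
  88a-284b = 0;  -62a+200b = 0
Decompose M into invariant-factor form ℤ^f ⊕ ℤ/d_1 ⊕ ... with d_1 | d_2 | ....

rank_ℚ(R)=2; free=2−2=0
SNF(R) diag = [2, 4] → torsion [2, 4]

Answer: M ≅ ℤ/2 ⊕ ℤ/4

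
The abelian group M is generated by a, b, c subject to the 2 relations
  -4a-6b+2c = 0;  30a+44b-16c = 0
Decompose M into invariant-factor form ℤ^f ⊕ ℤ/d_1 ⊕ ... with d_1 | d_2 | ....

rank_ℚ(R)=2; free=3−2=1
SNF(R) diag = [2, 2] → torsion [2, 2]

Answer: M ≅ ℤ^1 ⊕ ℤ/2 ⊕ ℤ/2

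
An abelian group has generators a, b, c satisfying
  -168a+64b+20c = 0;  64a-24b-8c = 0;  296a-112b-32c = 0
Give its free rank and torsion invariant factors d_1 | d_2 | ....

Answer: M ≅ ℤ/4 ⊕ ℤ/8 ⊕ ℤ/8

Derivation:
rank_ℚ(R)=3; free=3−3=0
SNF(R) diag = [4, 8, 8] → torsion [4, 8, 8]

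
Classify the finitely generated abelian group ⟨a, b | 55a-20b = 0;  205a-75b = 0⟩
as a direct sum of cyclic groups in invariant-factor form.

rank_ℚ(R)=2; free=2−2=0
SNF(R) diag = [5, 5] → torsion [5, 5]

Answer: M ≅ ℤ/5 ⊕ ℤ/5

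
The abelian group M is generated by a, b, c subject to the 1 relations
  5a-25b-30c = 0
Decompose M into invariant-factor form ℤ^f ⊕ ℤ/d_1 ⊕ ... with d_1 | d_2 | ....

Answer: M ≅ ℤ^2 ⊕ ℤ/5

Derivation:
rank_ℚ(R)=1; free=3−1=2
SNF(R) diag = [5] → torsion [5]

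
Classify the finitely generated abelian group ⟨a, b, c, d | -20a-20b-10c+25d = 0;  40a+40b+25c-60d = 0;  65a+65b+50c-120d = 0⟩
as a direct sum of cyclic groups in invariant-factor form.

Answer: M ≅ ℤ^1 ⊕ ℤ/5 ⊕ ℤ/5 ⊕ ℤ/15

Derivation:
rank_ℚ(R)=3; free=4−3=1
SNF(R) diag = [5, 5, 15] → torsion [5, 5, 15]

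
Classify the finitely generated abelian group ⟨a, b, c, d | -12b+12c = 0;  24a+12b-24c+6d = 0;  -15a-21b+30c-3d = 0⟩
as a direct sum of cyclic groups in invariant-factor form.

rank_ℚ(R)=3; free=4−3=1
SNF(R) diag = [3, 6, 12] → torsion [3, 6, 12]

Answer: M ≅ ℤ^1 ⊕ ℤ/3 ⊕ ℤ/6 ⊕ ℤ/12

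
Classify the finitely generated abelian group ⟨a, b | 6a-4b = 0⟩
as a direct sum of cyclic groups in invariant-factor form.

Answer: M ≅ ℤ^1 ⊕ ℤ/2

Derivation:
rank_ℚ(R)=1; free=2−1=1
SNF(R) diag = [2] → torsion [2]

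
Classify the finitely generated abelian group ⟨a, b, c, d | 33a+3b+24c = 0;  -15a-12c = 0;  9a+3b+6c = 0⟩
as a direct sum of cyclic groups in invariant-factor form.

rank_ℚ(R)=3; free=4−3=1
SNF(R) diag = [3, 3, 6] → torsion [3, 3, 6]

Answer: M ≅ ℤ^1 ⊕ ℤ/3 ⊕ ℤ/3 ⊕ ℤ/6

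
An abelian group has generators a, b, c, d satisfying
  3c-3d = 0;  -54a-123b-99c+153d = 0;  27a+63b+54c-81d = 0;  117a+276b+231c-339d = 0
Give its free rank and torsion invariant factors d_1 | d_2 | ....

Answer: M ≅ ℤ/3 ⊕ ℤ/3 ⊕ ℤ/9 ⊕ ℤ/27

Derivation:
rank_ℚ(R)=4; free=4−4=0
SNF(R) diag = [3, 3, 9, 27] → torsion [3, 3, 9, 27]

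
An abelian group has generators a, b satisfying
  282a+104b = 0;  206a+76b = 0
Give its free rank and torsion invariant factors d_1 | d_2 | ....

Answer: M ≅ ℤ/2 ⊕ ℤ/4

Derivation:
rank_ℚ(R)=2; free=2−2=0
SNF(R) diag = [2, 4] → torsion [2, 4]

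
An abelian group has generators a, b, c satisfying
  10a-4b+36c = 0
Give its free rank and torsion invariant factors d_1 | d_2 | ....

Answer: M ≅ ℤ^2 ⊕ ℤ/2

Derivation:
rank_ℚ(R)=1; free=3−1=2
SNF(R) diag = [2] → torsion [2]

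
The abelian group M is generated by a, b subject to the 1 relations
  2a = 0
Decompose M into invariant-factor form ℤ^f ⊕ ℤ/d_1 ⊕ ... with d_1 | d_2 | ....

Answer: M ≅ ℤ^1 ⊕ ℤ/2

Derivation:
rank_ℚ(R)=1; free=2−1=1
SNF(R) diag = [2] → torsion [2]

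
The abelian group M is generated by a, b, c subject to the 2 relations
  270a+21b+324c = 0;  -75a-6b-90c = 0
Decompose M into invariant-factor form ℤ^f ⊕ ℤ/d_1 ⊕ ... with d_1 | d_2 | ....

rank_ℚ(R)=2; free=3−2=1
SNF(R) diag = [3, 3] → torsion [3, 3]

Answer: M ≅ ℤ^1 ⊕ ℤ/3 ⊕ ℤ/3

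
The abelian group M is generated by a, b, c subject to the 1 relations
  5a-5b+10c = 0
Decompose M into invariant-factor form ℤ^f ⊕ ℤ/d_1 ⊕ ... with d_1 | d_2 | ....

Answer: M ≅ ℤ^2 ⊕ ℤ/5

Derivation:
rank_ℚ(R)=1; free=3−1=2
SNF(R) diag = [5] → torsion [5]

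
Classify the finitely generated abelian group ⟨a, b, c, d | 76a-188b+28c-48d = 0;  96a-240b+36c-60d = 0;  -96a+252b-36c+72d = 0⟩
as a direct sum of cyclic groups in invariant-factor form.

rank_ℚ(R)=3; free=4−3=1
SNF(R) diag = [4, 12, 12] → torsion [4, 12, 12]

Answer: M ≅ ℤ^1 ⊕ ℤ/4 ⊕ ℤ/12 ⊕ ℤ/12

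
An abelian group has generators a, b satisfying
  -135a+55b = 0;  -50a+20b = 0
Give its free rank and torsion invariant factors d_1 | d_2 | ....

rank_ℚ(R)=2; free=2−2=0
SNF(R) diag = [5, 10] → torsion [5, 10]

Answer: M ≅ ℤ/5 ⊕ ℤ/10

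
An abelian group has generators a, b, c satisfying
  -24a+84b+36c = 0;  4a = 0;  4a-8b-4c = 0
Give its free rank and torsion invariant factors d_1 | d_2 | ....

rank_ℚ(R)=3; free=3−3=0
SNF(R) diag = [4, 4, 12] → torsion [4, 4, 12]

Answer: M ≅ ℤ/4 ⊕ ℤ/4 ⊕ ℤ/12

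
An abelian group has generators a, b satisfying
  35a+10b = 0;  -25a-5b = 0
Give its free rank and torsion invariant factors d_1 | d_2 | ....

rank_ℚ(R)=2; free=2−2=0
SNF(R) diag = [5, 15] → torsion [5, 15]

Answer: M ≅ ℤ/5 ⊕ ℤ/15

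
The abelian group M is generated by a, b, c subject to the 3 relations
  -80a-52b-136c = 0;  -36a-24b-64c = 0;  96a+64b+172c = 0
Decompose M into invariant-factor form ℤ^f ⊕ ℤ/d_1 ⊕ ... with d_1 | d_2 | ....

rank_ℚ(R)=3; free=3−3=0
SNF(R) diag = [4, 4, 4] → torsion [4, 4, 4]

Answer: M ≅ ℤ/4 ⊕ ℤ/4 ⊕ ℤ/4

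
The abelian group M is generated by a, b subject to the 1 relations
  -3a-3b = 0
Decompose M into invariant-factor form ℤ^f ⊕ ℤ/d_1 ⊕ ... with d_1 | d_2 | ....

Answer: M ≅ ℤ^1 ⊕ ℤ/3

Derivation:
rank_ℚ(R)=1; free=2−1=1
SNF(R) diag = [3] → torsion [3]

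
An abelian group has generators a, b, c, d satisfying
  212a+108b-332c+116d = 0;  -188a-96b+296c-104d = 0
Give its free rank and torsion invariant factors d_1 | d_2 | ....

Answer: M ≅ ℤ^2 ⊕ ℤ/4 ⊕ ℤ/12

Derivation:
rank_ℚ(R)=2; free=4−2=2
SNF(R) diag = [4, 12] → torsion [4, 12]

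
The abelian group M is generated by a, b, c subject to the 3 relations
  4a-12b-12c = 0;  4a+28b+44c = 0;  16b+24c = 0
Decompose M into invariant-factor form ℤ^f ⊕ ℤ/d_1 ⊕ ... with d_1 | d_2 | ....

Answer: M ≅ ℤ/4 ⊕ ℤ/8 ⊕ ℤ/8

Derivation:
rank_ℚ(R)=3; free=3−3=0
SNF(R) diag = [4, 8, 8] → torsion [4, 8, 8]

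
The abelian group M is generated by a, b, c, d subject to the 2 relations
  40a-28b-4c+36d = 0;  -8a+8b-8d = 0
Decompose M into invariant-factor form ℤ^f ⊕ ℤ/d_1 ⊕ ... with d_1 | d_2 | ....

Answer: M ≅ ℤ^2 ⊕ ℤ/4 ⊕ ℤ/8

Derivation:
rank_ℚ(R)=2; free=4−2=2
SNF(R) diag = [4, 8] → torsion [4, 8]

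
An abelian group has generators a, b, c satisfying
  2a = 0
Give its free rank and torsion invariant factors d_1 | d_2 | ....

Answer: M ≅ ℤ^2 ⊕ ℤ/2

Derivation:
rank_ℚ(R)=1; free=3−1=2
SNF(R) diag = [2] → torsion [2]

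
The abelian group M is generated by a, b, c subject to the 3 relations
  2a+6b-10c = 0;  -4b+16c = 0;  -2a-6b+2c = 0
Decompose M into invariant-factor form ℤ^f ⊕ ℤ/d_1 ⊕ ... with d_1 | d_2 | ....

Answer: M ≅ ℤ/2 ⊕ ℤ/4 ⊕ ℤ/8

Derivation:
rank_ℚ(R)=3; free=3−3=0
SNF(R) diag = [2, 4, 8] → torsion [2, 4, 8]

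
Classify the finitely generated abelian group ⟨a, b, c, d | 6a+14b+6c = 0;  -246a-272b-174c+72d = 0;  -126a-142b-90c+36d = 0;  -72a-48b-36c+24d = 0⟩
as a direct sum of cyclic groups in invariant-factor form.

rank_ℚ(R)=4; free=4−4=0
SNF(R) diag = [2, 6, 12, 36] → torsion [2, 6, 12, 36]

Answer: M ≅ ℤ/2 ⊕ ℤ/6 ⊕ ℤ/12 ⊕ ℤ/36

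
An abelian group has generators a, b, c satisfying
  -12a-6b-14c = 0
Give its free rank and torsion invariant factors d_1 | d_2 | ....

Answer: M ≅ ℤ^2 ⊕ ℤ/2

Derivation:
rank_ℚ(R)=1; free=3−1=2
SNF(R) diag = [2] → torsion [2]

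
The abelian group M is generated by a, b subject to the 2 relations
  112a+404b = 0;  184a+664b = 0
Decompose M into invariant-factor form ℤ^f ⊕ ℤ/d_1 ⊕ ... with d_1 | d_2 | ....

rank_ℚ(R)=2; free=2−2=0
SNF(R) diag = [4, 8] → torsion [4, 8]

Answer: M ≅ ℤ/4 ⊕ ℤ/8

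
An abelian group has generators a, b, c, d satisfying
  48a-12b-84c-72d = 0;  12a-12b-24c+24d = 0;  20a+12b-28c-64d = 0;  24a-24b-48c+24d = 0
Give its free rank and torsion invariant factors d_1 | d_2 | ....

Answer: M ≅ ℤ/4 ⊕ ℤ/12 ⊕ ℤ/12 ⊕ ℤ/24

Derivation:
rank_ℚ(R)=4; free=4−4=0
SNF(R) diag = [4, 12, 12, 24] → torsion [4, 12, 12, 24]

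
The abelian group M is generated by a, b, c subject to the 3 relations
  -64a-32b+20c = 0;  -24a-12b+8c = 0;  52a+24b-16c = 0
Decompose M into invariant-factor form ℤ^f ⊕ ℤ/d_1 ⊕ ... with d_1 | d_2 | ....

rank_ℚ(R)=3; free=3−3=0
SNF(R) diag = [4, 4, 4] → torsion [4, 4, 4]

Answer: M ≅ ℤ/4 ⊕ ℤ/4 ⊕ ℤ/4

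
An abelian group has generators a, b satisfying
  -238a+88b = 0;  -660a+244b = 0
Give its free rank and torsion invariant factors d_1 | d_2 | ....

rank_ℚ(R)=2; free=2−2=0
SNF(R) diag = [2, 4] → torsion [2, 4]

Answer: M ≅ ℤ/2 ⊕ ℤ/4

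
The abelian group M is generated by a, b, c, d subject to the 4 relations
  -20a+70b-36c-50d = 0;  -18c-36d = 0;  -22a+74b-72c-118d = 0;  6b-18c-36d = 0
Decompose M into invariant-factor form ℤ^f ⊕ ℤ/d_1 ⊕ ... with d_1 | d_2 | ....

Answer: M ≅ ℤ/2 ⊕ ℤ/6 ⊕ ℤ/18 ⊕ ℤ/18

Derivation:
rank_ℚ(R)=4; free=4−4=0
SNF(R) diag = [2, 6, 18, 18] → torsion [2, 6, 18, 18]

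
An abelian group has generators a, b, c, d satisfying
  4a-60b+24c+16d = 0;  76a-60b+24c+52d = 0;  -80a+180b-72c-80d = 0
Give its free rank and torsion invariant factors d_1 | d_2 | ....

rank_ℚ(R)=3; free=4−3=1
SNF(R) diag = [4, 12, 36] → torsion [4, 12, 36]

Answer: M ≅ ℤ^1 ⊕ ℤ/4 ⊕ ℤ/12 ⊕ ℤ/36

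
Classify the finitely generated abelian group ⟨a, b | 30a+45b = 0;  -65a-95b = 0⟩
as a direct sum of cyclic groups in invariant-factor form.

Answer: M ≅ ℤ/5 ⊕ ℤ/15

Derivation:
rank_ℚ(R)=2; free=2−2=0
SNF(R) diag = [5, 15] → torsion [5, 15]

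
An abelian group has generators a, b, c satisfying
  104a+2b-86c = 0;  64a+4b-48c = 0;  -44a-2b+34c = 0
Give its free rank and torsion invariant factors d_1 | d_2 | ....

Answer: M ≅ ℤ/2 ⊕ ℤ/4 ⊕ ℤ/12

Derivation:
rank_ℚ(R)=3; free=3−3=0
SNF(R) diag = [2, 4, 12] → torsion [2, 4, 12]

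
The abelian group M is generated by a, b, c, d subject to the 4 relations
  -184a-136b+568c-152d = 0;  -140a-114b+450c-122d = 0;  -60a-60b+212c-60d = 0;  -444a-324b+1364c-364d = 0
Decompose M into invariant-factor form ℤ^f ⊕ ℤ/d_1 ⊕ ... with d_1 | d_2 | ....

Answer: M ≅ ℤ/2 ⊕ ℤ/4 ⊕ ℤ/8 ⊕ ℤ/16

Derivation:
rank_ℚ(R)=4; free=4−4=0
SNF(R) diag = [2, 4, 8, 16] → torsion [2, 4, 8, 16]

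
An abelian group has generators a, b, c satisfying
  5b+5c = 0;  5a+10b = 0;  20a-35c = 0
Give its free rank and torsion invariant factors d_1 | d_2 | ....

rank_ℚ(R)=3; free=3−3=0
SNF(R) diag = [5, 5, 5] → torsion [5, 5, 5]

Answer: M ≅ ℤ/5 ⊕ ℤ/5 ⊕ ℤ/5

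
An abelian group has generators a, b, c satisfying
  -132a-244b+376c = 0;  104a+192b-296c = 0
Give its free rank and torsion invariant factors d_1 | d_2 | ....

Answer: M ≅ ℤ^1 ⊕ ℤ/4 ⊕ ℤ/8

Derivation:
rank_ℚ(R)=2; free=3−2=1
SNF(R) diag = [4, 8] → torsion [4, 8]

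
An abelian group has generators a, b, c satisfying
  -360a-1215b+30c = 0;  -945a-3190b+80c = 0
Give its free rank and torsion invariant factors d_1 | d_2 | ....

Answer: M ≅ ℤ^1 ⊕ ℤ/5 ⊕ ℤ/15

Derivation:
rank_ℚ(R)=2; free=3−2=1
SNF(R) diag = [5, 15] → torsion [5, 15]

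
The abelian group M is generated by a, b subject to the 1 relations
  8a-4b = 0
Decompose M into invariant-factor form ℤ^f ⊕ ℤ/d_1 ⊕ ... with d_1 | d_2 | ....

Answer: M ≅ ℤ^1 ⊕ ℤ/4

Derivation:
rank_ℚ(R)=1; free=2−1=1
SNF(R) diag = [4] → torsion [4]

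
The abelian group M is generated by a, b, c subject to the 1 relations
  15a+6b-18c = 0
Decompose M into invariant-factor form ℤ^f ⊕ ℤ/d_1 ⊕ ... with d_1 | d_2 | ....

Answer: M ≅ ℤ^2 ⊕ ℤ/3

Derivation:
rank_ℚ(R)=1; free=3−1=2
SNF(R) diag = [3] → torsion [3]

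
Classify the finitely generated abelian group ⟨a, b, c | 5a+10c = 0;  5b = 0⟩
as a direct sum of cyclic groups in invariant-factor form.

rank_ℚ(R)=2; free=3−2=1
SNF(R) diag = [5, 5] → torsion [5, 5]

Answer: M ≅ ℤ^1 ⊕ ℤ/5 ⊕ ℤ/5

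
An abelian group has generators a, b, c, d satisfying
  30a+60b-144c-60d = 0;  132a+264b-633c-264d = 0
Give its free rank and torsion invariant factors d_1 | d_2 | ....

rank_ℚ(R)=2; free=4−2=2
SNF(R) diag = [3, 6] → torsion [3, 6]

Answer: M ≅ ℤ^2 ⊕ ℤ/3 ⊕ ℤ/6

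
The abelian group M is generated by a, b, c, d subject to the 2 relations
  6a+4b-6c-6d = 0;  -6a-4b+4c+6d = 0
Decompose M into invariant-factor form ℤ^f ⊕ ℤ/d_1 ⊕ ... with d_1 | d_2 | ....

rank_ℚ(R)=2; free=4−2=2
SNF(R) diag = [2, 2] → torsion [2, 2]

Answer: M ≅ ℤ^2 ⊕ ℤ/2 ⊕ ℤ/2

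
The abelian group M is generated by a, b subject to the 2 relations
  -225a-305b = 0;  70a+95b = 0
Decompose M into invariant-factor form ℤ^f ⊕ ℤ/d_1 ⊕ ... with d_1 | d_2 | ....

Answer: M ≅ ℤ/5 ⊕ ℤ/5

Derivation:
rank_ℚ(R)=2; free=2−2=0
SNF(R) diag = [5, 5] → torsion [5, 5]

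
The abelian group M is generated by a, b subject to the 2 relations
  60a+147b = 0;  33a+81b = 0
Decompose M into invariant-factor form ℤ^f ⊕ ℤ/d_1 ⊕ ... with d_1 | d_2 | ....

Answer: M ≅ ℤ/3 ⊕ ℤ/3

Derivation:
rank_ℚ(R)=2; free=2−2=0
SNF(R) diag = [3, 3] → torsion [3, 3]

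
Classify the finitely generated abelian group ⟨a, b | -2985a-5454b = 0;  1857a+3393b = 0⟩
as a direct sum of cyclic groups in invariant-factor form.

Answer: M ≅ ℤ/3 ⊕ ℤ/9

Derivation:
rank_ℚ(R)=2; free=2−2=0
SNF(R) diag = [3, 9] → torsion [3, 9]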